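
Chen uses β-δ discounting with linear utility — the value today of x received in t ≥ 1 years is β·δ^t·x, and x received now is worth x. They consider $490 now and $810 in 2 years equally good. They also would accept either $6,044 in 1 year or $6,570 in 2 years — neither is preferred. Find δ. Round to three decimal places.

δ ≈ 0.920

From the later pair, β·δ^1·6044 = β·δ^2·6570; dividing through, δ = 6044/6570 = 0.91994.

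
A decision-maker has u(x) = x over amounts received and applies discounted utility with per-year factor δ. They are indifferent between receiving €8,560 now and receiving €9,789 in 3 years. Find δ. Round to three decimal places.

The payoff in 3 years is discounted by δ^3, so u(8560) = δ^3·u(9789) and δ^3 = u(8560)/u(9789).
With u(x) = x: δ^3 = 8560/9789 = 0.87445.
So δ = 0.87445^(1/3) ≈ 0.956.

δ ≈ 0.956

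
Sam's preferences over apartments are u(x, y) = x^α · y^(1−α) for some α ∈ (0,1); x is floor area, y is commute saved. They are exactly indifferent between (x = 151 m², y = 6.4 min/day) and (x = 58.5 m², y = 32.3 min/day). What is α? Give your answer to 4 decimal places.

α ≈ 0.6306

Set the two utilities equal: 151^α·6.4^(1−α) = 58.5^α·32.3^(1−α).
Rearrange to (151/58.5)^α = (32.3/6.4)^(1−α) and take logs: α·0.9482531 = (1−α)·1.6187692.
Thus α·(2.5670223) = 1.6187692, so α = 1.6187692/2.5670223 ≈ 0.6306.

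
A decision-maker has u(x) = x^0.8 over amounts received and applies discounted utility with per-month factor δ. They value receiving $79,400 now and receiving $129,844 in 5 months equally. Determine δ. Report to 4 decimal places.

δ ≈ 0.9243

Indifference means u(79400) = δ^5 · u(129844), so δ^5 = u(79400)/u(129844).
With u(x) = x^0.8: δ^5 = 79400^0.8/129844^0.8 = (79400/129844)^0.8 = 0.67471.
So δ = 0.67471^(1/5) ≈ 0.9243.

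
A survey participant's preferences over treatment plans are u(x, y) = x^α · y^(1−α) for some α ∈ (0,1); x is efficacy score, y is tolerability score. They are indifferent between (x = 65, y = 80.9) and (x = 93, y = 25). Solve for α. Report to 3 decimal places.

Indifference: 65^α · 80.9^(1−α) = 93^α · 25^(1−α).
(65/93)^α = (25/80.9)^(1−α); take logs: α·ln(65/93) = (1−α)·ln(25/80.9), i.e. α·-0.358212 = (1−α)·-1.174338.
With A = -0.358212 and B = -1.174338: α·A = (1−α)·B, so α = B/(A+B) = -1.174338/-1.532550 ≈ 0.766.

α ≈ 0.766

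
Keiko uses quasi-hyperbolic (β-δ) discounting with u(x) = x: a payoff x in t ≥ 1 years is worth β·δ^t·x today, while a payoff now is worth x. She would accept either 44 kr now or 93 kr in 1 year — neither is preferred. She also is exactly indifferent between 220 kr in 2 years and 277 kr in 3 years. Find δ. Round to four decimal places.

δ ≈ 0.7942

The second indifference involves only future payoffs, so β cancels: β·δ^2·220 = β·δ^3·277, giving δ = 220/277 = 0.79422.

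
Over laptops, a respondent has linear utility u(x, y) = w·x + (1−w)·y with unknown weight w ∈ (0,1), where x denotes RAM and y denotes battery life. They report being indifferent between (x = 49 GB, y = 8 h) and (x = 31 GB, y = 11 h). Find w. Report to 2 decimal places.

w = 0.14

Equating utilities: w·49 + (1−w)·8 = w·31 + (1−w)·11.
Collecting terms: w·18 = (1−w)·3.
So w/(1−w) = 3/18 = 0.1667, giving w = 3/(18+3) = 0.14.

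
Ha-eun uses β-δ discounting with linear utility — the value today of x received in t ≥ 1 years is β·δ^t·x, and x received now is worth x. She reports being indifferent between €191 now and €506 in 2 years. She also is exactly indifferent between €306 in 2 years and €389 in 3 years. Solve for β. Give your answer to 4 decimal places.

From the later pair, β·δ^2·306 = β·δ^3·389; dividing through, δ = 306/389 = 0.78663.
Now use the now-vs-future pair: 191 = β·δ^2·506 gives β = 191/(0.61879·506) ≈ 0.6100.

β ≈ 0.6100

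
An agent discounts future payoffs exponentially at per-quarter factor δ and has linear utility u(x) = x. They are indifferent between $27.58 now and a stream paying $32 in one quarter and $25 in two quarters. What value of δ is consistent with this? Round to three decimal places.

Equating present values: 27.58 = 32δ + 25δ².
So 25δ² + 32δ − 27.58 = 0.
δ = (−32 + √(32² + 4·25·27.58)) / (2·25) = (−32 + √3782.00) / 50 ≈ 0.590.

δ ≈ 0.590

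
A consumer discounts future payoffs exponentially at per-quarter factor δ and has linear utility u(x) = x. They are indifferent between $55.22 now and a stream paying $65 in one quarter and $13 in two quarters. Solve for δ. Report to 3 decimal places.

The stream is worth 65δ + 13δ² today, so 65δ + 13δ² = 55.22.
That is, 13δ² + 65δ − 55.22 = 0, a quadratic in δ.
δ = (−65 + √(65² + 4·13·55.22)) / (2·13) = (−65 + √7096.44) / 26 ≈ 0.740.

δ ≈ 0.740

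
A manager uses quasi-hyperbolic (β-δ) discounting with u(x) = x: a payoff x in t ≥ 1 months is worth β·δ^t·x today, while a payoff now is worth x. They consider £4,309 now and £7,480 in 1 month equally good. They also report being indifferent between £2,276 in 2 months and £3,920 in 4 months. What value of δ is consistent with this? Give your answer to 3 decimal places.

The second indifference involves only future payoffs, so β cancels: β·δ^2·2276 = β·δ^4·3920, giving δ^2 = 2276/3920 = 0.58061, so δ = 0.76198.

δ ≈ 0.762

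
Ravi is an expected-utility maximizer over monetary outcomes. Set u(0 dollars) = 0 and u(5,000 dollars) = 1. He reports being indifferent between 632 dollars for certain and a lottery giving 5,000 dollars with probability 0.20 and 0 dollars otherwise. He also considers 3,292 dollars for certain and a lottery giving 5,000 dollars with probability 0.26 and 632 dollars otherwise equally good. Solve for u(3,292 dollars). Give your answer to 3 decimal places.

0.408

From the first indifference, u(632 dollars) = 0.20·u(5,000 dollars) + 0.80·u(0 dollars) = 0.20·1 + 0.80·0 = 0.20.
Then u(3,292 dollars) = 0.26·u(5,000 dollars) + 0.74·u(632 dollars) = 0.26·1.00 + 0.74·0.20 = 0.4080.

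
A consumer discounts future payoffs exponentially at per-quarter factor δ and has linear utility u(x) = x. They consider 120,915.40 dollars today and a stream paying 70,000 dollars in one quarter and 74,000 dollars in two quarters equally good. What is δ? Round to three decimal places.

The stream is worth 70000δ + 74000δ² today, so 70000δ + 74000δ² = 120915.40.
That is, 74000δ² + 70000δ − 120915.40 = 0, a quadratic in δ.
δ = (−70000 + √(70000² + 4·74000·120915.40)) / (2·74000) = (−70000 + √40690958400.00) / 148000 ≈ 0.890.

δ ≈ 0.890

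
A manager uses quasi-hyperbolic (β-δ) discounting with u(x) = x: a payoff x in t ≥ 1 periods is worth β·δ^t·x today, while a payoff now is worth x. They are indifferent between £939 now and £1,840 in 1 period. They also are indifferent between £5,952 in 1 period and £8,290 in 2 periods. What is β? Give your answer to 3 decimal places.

The second indifference involves only future payoffs, so β cancels: β·δ^1·5952 = β·δ^2·8290, giving δ = 5952/8290 = 0.71797.
Now use the now-vs-future pair: 939 = β·δ·1840 gives β = 939/(0.71797·1840) ≈ 0.711.

β ≈ 0.711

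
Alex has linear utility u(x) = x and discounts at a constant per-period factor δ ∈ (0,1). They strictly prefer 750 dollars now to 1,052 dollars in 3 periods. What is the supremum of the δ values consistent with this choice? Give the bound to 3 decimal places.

δ < 0.893

Under u(x) = x this choice says 750 > δ^3·1052.
Dividing by 1052: δ^3 < 0.71293. Both sides are positive, so the cube root keeps the direction.
δ < (750/1052)^(1/3) ≈ 0.893.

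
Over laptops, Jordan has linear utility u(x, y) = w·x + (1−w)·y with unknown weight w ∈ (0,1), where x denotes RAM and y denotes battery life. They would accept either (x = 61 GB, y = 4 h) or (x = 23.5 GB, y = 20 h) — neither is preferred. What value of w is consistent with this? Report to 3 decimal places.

w = 0.299

Equating utilities: w·61 + (1−w)·4 = w·23.5 + (1−w)·20.
Collecting terms: w·37.5 = (1−w)·16.
So w/(1−w) = 16/37.5 = 0.4267, giving w = 16/(37.5+16) = 0.299.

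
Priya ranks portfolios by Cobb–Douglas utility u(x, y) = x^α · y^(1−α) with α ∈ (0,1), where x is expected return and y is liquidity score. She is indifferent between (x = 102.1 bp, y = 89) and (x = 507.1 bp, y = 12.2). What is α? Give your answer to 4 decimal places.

α ≈ 0.5535

The Cobb–Douglas utilities coincide, so 102.1^α·89^(1−α) = 507.1^α·12.2^(1−α).
Rearrange to (102.1/507.1)^α = (12.2/89)^(1−α) and take logs: α·-1.6027555 = (1−α)·-1.9872004.
Thus α·(-3.5899559) = -1.9872004, so α = -1.9872004/-3.5899559 ≈ 0.5535.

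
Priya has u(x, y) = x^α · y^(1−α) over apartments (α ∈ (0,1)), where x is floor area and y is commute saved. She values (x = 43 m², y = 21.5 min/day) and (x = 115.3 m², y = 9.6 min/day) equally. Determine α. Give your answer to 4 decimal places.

α ≈ 0.4498

Set the two utilities equal: 43^α·21.5^(1−α) = 115.3^α·9.6^(1−α).
Taking logs: α·ln 43 + (1−α)·ln 21.5 = α·ln 115.3 + (1−α)·ln 9.6, i.e. α·-0.9863373 = (1−α)·-0.8062898.
Thus α·(-1.7926271) = -0.8062898, so α = -0.8062898/-1.7926271 ≈ 0.4498.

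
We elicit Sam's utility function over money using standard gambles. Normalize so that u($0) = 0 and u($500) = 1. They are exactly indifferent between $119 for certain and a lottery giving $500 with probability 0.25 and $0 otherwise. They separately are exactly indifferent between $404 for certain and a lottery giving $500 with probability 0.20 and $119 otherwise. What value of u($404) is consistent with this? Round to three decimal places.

First, u($119) = 0.25·u($500) + 0.75·u($0) = 0.25.
Chaining: u($404) = 0.20·1.00 + 0.80·0.25 = 0.4000.

0.400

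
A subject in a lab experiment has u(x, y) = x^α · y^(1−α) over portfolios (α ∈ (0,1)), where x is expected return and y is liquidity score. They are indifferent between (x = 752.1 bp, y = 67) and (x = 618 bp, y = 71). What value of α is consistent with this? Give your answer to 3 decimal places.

α ≈ 0.228

Set the two utilities equal: 752.1^α·67^(1−α) = 618^α·71^(1−α).
Rearrange to (752.1/618)^α = (71/67)^(1−α) and take logs: α·0.196381 = (1−α)·0.057987.
Thus α·(0.254368) = 0.057987, so α = 0.057987/0.254368 ≈ 0.228.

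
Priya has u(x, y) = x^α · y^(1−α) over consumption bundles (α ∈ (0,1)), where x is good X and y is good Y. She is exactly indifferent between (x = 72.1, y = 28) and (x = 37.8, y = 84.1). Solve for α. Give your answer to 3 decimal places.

Indifference: 72.1^α · 28^(1−α) = 37.8^α · 84.1^(1−α).
Taking logs: α·ln 72.1 + (1−α)·ln 28 = α·ln 37.8 + (1−α)·ln 84.1, i.e. α·0.645745 = (1−α)·1.099802.
So α/(1−α) = (1.099802)/(0.645745) = 1.703152, and α = 1.703152/2.703152 ≈ 0.630.

α ≈ 0.630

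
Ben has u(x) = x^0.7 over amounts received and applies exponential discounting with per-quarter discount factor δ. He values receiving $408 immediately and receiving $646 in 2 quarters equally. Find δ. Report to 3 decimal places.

Equating discounted utilities: u(408) = δ^2·u(646) ⇒ δ^2 = u(408)/u(646).
With u(x) = x^0.7: δ^2 = 408^0.7/646^0.7 = (408/646)^0.7 = 0.72494.
Taking the square root: δ = 0.72494^(1/2) ≈ 0.851.

δ ≈ 0.851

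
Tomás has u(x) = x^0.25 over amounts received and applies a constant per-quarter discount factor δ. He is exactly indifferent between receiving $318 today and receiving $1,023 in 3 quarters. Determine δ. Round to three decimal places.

The payoff in 3 quarters is discounted by δ^3, so u(318) = δ^3·u(1023) and δ^3 = u(318)/u(1023).
Since u(x) = x^0.25, δ^3 = (318/1023)^0.25 = 0.31085^0.25 = 0.74669.
So δ = 0.74669^(1/3) ≈ 0.907.

δ ≈ 0.907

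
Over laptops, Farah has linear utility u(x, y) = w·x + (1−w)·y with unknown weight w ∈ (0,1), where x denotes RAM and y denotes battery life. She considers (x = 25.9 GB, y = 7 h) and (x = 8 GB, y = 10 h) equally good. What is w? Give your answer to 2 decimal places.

w = 0.14

u(25.9,7) = u(8,10) means w·25.9 + (1−w)·7 = w·8 + (1−w)·10.
Collecting terms: w·17.9 = (1−w)·3.
The marginal rate of substitution is 3/17.9, so w = 3/(17.9+3) = 0.14.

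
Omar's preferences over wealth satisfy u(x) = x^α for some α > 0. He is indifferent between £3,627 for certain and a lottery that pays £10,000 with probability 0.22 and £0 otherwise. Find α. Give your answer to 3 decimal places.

EU(lottery) = 0.22·10000^α + 0.78·0 = 0.22·10000^α.
Setting u(3627) equal to that: 3627^α = 0.22·10000^α ⇒ (3627/10000)^α = 0.22.
Taking logs: α·ln(3627/10000) = ln(0.22), so α = -1.514128 / -1.014179 ≈ 1.493.

α ≈ 1.493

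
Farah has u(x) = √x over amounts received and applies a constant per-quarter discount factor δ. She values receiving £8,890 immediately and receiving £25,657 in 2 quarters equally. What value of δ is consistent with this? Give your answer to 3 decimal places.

δ ≈ 0.767

Indifference means u(8890) = δ^2 · u(25657), so δ^2 = u(8890)/u(25657).
With u(x) = √x: δ^2 = √8890/√25657 = √(8890/25657) = 0.58864.
Taking the square root: δ = 0.58864^(1/2) ≈ 0.767.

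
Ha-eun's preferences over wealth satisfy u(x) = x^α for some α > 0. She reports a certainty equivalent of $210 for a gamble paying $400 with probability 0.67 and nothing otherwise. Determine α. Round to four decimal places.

The lottery's expected utility is 0.67·u(400) + 0.33·u(0) = 0.67·400^α (since u(0) = 0 for α > 0).
Equating: 210^α = 0.67·400^α, i.e. 0.5250^α = 0.67.
Take logs: α = ln 0.67 / ln(210/400) ≈ 0.621515.

α ≈ 0.6215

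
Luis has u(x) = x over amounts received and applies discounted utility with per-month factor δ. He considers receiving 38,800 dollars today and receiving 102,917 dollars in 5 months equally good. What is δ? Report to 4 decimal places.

δ ≈ 0.8228

Equating discounted utilities: u(38800) = δ^5·u(102917) ⇒ δ^5 = u(38800)/u(102917).
With u(x) = x: δ^5 = 38800/102917 = 0.37700.
So δ = 0.37700^(1/5) ≈ 0.8228.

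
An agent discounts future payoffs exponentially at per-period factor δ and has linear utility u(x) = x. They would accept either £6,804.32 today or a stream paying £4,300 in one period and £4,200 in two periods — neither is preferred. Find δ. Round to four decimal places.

δ ≈ 0.8600

Equating present values: 6804.32 = 4300δ + 4200δ².
That is, 4200δ² + 4300δ − 6804.32 = 0, a quadratic in δ.
By the quadratic formula (taking the positive root), δ = (−4300 + √132802576.00) / 8400 ≈ 0.8600.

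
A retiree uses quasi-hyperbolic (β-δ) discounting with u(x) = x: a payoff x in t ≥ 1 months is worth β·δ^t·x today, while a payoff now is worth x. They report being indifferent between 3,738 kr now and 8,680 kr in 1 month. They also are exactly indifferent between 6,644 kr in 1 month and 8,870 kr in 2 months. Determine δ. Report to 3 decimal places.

The second indifference involves only future payoffs, so β cancels: β·δ^1·6644 = β·δ^2·8870, giving δ = 6644/8870 = 0.74904.

δ ≈ 0.749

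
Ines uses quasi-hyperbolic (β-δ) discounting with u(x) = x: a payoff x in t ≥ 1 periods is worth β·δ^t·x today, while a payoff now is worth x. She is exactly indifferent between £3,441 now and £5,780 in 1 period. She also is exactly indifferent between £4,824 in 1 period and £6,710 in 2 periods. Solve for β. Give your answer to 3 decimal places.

Both payoffs in the second observation are in the future, so β drops out: δ^1·4824 = δ^2·6710 ⇒ δ = 4824/6710 = 0.71893.
The first indifference: 3441 = β·δ·5780, so β = 3441/(δ·5780) = 3441/(0.71893·5780) ≈ 0.828.

β ≈ 0.828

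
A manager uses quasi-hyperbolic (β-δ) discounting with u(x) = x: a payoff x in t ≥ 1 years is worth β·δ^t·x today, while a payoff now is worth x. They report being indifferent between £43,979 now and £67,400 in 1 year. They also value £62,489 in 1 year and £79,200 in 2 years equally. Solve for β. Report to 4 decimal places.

β ≈ 0.8270

From the later pair, β·δ^1·62489 = β·δ^2·79200; dividing through, δ = 62489/79200 = 0.78900.
Now use the now-vs-future pair: 43979 = β·δ·67400 gives β = 43979/(0.78900·67400) ≈ 0.8270.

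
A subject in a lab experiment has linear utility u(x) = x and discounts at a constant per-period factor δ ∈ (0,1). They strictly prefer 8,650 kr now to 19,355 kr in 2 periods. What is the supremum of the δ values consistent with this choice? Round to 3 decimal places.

δ < 0.669

Under u(x) = x this choice says 8650 > δ^2·19355.
So δ^2 < 8650/19355 = 0.44691; taking the square root of both positive sides preserves the inequality.
δ < 0.44691^(1/2) = 0.669.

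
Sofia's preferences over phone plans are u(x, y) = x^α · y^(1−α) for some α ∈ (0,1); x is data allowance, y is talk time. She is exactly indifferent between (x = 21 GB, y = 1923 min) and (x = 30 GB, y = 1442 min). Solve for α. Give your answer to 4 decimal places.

Set the two utilities equal: 21^α·1923^(1−α) = 30^α·1442^(1−α).
(21/30)^α = (1442/1923)^(1−α); take logs: α·ln(21/30) = (1−α)·ln(1442/1923), i.e. α·-0.3566749 = (1−α)·-0.2878554.
So α/(1−α) = (-0.2878554)/(-0.3566749) = 0.8070526, and α = 0.8070526/1.8070526 ≈ 0.4466.

α ≈ 0.4466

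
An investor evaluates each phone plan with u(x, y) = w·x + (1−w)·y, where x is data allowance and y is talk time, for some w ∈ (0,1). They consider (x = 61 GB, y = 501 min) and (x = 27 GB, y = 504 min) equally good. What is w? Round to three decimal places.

Indifference: w·61 + (1−w)·501 = w·27 + (1−w)·504.
w·(61−27) = (1−w)·(504−501), i.e. w·34 = (1−w)·3.
The marginal rate of substitution is 3/34, so w = 3/(34+3) = 0.081.

w = 0.081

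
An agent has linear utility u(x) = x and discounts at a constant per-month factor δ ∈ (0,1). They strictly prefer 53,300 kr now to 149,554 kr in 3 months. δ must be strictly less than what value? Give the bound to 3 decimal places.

δ < 0.709

Under u(x) = x this choice says 53300 > δ^3·149554.
Dividing by 149554: δ^3 < 0.35639. Both sides are positive, so the cube root keeps the direction.
δ < 0.35639^(1/3) = 0.709.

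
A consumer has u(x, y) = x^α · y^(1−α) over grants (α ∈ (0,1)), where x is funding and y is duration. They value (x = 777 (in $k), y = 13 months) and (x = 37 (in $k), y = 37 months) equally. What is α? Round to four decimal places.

Set the two utilities equal: 777^α·13^(1−α) = 37^α·37^(1−α).
(777/37)^α = (37/13)^(1−α); take logs: α·ln(777/37) = (1−α)·ln(37/13), i.e. α·3.0445224 = (1−α)·1.0459686.
With A = 3.0445224 and B = 1.0459686: α·A = (1−α)·B, so α = B/(A+B) = 1.0459686/4.0904910 ≈ 0.2557.

α ≈ 0.2557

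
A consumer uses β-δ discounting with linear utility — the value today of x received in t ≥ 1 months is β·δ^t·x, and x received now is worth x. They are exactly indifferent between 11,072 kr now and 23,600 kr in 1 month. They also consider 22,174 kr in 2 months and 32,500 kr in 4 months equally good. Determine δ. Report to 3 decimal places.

From the later pair, β·δ^2·22174 = β·δ^4·32500; dividing through, δ^2 = 22174/32500 = 0.68228, so δ = 0.82600.

δ ≈ 0.826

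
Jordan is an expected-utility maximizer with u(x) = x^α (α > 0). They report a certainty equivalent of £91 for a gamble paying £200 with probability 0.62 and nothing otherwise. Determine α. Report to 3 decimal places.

The lottery's expected utility is 0.62·u(200) + 0.38·u(0) = 0.62·200^α (since u(0) = 0 for α > 0).
Setting u(91) equal to that: 91^α = 0.62·200^α ⇒ (91/200)^α = 0.62.
α = ln(0.62) / ln(91/200) = -0.478036/-0.787458 ≈ 0.607.

α ≈ 0.607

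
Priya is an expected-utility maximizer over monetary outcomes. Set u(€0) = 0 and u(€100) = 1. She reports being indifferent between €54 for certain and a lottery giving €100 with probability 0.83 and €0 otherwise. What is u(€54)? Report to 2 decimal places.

0.83

u(€54) equals the lottery's expected utility: 0.83·1 + 0.17·0 = 0.83.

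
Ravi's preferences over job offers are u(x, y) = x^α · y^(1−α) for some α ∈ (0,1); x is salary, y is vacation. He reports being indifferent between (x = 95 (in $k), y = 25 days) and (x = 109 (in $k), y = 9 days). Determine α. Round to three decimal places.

α ≈ 0.881

Set the two utilities equal: 95^α·25^(1−α) = 109^α·9^(1−α).
(95/109)^α = (9/25)^(1−α); take logs: α·ln(95/109) = (1−α)·ln(9/25), i.e. α·-0.137471 = (1−α)·-1.021651.
Thus α·(-1.159122) = -1.021651, so α = -1.021651/-1.159122 ≈ 0.881.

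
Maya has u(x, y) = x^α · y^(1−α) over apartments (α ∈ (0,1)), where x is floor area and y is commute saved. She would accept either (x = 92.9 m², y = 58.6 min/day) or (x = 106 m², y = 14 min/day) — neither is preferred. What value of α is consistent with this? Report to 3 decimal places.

α ≈ 0.916

Set the two utilities equal: 92.9^α·58.6^(1−α) = 106^α·14^(1−α).
Rearrange to (92.9/106)^α = (14/58.6)^(1−α) and take logs: α·-0.131915 = (1−α)·-1.431677.
So α/(1−α) = (-1.431677)/(-0.131915) = 10.853027, and α = 10.853027/11.853027 ≈ 0.916.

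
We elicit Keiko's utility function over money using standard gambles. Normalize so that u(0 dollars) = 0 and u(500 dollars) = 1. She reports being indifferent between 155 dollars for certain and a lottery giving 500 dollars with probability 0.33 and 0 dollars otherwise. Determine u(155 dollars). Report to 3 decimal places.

0.330

The indifference gives u(155 dollars) = 0.33·u(500 dollars) + 0.67·u(0 dollars) = 0.33·1 + 0.67·0 = 0.33.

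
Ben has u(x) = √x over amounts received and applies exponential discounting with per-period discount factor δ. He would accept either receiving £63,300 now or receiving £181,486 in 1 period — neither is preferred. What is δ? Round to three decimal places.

Equating discounted utilities: u(63300) = δ·u(181486) ⇒ δ = u(63300)/u(181486).
With u(x) = √x: δ = √63300/√181486 = √(63300/181486) = 0.59058.

δ ≈ 0.591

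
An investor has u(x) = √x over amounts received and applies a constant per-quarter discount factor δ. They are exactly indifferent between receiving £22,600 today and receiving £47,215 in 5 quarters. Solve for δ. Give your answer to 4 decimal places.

δ ≈ 0.9290

Indifference means u(22600) = δ^5 · u(47215), so δ^5 = u(22600)/u(47215).
Since u(x) = √x, δ^5 = √(22600/47215) = 0.69185.
Taking the 5th root: δ = 0.69185^(1/5) ≈ 0.9290.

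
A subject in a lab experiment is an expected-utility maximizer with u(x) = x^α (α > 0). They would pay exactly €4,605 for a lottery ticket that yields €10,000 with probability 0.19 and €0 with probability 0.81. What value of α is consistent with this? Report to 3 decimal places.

α ≈ 2.142

Since u(0) = 0, the lottery's EU is 0.19·10000^α.
Setting u(4605) equal to that: 4605^α = 0.19·10000^α ⇒ (4605/10000)^α = 0.19.
α = ln(0.19) / ln(4605/10000) = -1.660731/-0.775442 ≈ 2.142.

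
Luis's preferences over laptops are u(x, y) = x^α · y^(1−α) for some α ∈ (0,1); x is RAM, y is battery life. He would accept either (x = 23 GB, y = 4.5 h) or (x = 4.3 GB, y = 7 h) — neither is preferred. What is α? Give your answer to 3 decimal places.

α ≈ 0.209

Set the two utilities equal: 23^α·4.5^(1−α) = 4.3^α·7^(1−α).
Rearrange to (23/4.3)^α = (7/4.5)^(1−α) and take logs: α·1.676879 = (1−α)·0.441833.
Thus α·(2.118712) = 0.441833, so α = 0.441833/2.118712 ≈ 0.209.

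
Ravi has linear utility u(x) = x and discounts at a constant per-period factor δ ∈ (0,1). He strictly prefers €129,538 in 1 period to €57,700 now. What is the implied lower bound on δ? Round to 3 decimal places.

δ > 0.445

Under u(x) = x this choice says 57700 < δ·129538.
So δ > 57700/129538 = 0.44543.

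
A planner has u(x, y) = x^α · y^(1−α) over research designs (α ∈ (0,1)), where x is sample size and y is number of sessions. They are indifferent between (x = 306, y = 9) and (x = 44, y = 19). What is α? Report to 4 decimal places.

α ≈ 0.2781

Indifference: 306^α · 9^(1−α) = 44^α · 19^(1−α).
Taking logs: α·ln 306 + (1−α)·ln 9 = α·ln 44 + (1−α)·ln 19, i.e. α·1.9393955 = (1−α)·0.7472144.
So α/(1−α) = (0.7472144)/(1.9393955) = 0.3852821, and α = 0.3852821/1.3852821 ≈ 0.2781.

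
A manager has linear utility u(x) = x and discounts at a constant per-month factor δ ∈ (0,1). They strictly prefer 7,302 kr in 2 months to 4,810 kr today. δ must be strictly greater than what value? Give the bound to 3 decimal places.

Comparing present values: 4810 < δ^2·7302.
Dividing by 7302: δ^2 > 0.65872. Both sides are positive, so the square root keeps the direction.
δ > (4810/7302)^(1/2) ≈ 0.812.

δ > 0.812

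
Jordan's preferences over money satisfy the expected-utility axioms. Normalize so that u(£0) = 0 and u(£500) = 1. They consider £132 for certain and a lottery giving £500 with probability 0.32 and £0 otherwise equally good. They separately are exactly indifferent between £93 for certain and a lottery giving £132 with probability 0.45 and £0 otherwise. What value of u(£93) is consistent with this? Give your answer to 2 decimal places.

0.14

First, u(£132) = 0.32·u(£500) + 0.68·u(£0) = 0.32.
Then u(£93) = 0.45·u(£132) + 0.55·u(£0) = 0.45·0.32 + 0.55·0.00 = 0.1440.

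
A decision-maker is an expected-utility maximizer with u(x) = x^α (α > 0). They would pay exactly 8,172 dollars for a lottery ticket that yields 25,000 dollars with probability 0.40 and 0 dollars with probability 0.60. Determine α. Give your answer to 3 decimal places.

EU(lottery) = 0.40·25000^α + 0.60·0 = 0.40·25000^α.
Setting u(8172) equal to that: 8172^α = 0.40·25000^α ⇒ (8172/25000)^α = 0.40.
Taking logs: α·ln(8172/25000) = ln(0.40), so α = -0.916291 / -1.118162 ≈ 0.819.

α ≈ 0.819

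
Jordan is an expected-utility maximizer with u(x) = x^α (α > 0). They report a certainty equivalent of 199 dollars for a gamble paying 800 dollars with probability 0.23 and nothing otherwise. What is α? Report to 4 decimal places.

The lottery's expected utility is 0.23·u(800) + 0.77·u(0) = 0.23·800^α (since u(0) = 0 for α > 0).
Equating: 199^α = 0.23·800^α, i.e. 0.2487^α = 0.23.
Take logs: α = ln 0.23 / ln(199/800) ≈ 1.056328.

α ≈ 1.0563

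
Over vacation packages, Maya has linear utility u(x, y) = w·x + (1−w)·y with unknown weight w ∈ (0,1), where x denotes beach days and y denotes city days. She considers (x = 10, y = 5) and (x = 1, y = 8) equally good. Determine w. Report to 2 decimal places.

Equating utilities: w·10 + (1−w)·5 = w·1 + (1−w)·8.
w·(10−1) = (1−w)·(8−5), i.e. w·9 = (1−w)·3.
So w/(1−w) = 3/9 = 0.3333, giving w = 3/(9+3) = 0.25.

w = 0.25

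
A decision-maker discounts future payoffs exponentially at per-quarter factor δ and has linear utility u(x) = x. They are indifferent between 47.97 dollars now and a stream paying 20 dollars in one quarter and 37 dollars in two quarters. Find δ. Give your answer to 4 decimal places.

δ ≈ 0.9000

The stream is worth 20δ + 37δ² today, so 20δ + 37δ² = 47.97.
So 37δ² + 20δ − 47.97 = 0.
δ = (−20 + √(20² + 4·37·47.97)) / (2·37) = (−20 + √7499.56) / 74 ≈ 0.9000.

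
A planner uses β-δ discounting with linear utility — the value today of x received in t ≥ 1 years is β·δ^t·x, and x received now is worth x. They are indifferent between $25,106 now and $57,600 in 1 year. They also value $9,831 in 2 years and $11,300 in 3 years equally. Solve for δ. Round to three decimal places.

δ ≈ 0.870

Both payoffs in the second observation are in the future, so β drops out: δ^2·9831 = δ^3·11300 ⇒ δ = 9831/11300 = 0.87000.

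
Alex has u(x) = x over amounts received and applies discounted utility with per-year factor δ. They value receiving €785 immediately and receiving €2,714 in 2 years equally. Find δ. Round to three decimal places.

δ ≈ 0.538

Equating discounted utilities: u(785) = δ^2·u(2714) ⇒ δ^2 = u(785)/u(2714).
With u(x) = x: δ^2 = 785/2714 = 0.28924.
So δ = 0.28924^(1/2) ≈ 0.538.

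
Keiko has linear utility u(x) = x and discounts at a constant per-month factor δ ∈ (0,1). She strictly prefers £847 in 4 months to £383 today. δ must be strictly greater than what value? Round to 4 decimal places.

The preference means 383 < δ^4·847.
So δ^4 > 383/847 = 0.45218; taking the 4th root of both positive sides preserves the inequality.
δ > (383/847)^(1/4) ≈ 0.8200.

δ > 0.8200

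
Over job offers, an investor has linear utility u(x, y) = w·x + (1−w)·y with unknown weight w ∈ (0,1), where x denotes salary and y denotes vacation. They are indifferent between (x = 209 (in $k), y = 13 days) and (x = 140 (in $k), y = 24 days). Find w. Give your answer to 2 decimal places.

Indifference: w·209 + (1−w)·13 = w·140 + (1−w)·24.
Collecting terms: w·69 = (1−w)·11.
So w/(1−w) = 11/69 = 0.1594, giving w = 11/(69+11) = 0.14.

w = 0.14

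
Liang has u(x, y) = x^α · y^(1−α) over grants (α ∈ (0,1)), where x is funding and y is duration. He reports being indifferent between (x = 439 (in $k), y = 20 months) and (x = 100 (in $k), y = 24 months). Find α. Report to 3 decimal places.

Set the two utilities equal: 439^α·20^(1−α) = 100^α·24^(1−α).
(439/100)^α = (24/20)^(1−α); take logs: α·ln(439/100) = (1−α)·ln(24/20), i.e. α·1.479329 = (1−α)·0.182322.
So α/(1−α) = (0.182322)/(1.479329) = 0.123246, and α = 0.123246/1.123246 ≈ 0.110.

α ≈ 0.110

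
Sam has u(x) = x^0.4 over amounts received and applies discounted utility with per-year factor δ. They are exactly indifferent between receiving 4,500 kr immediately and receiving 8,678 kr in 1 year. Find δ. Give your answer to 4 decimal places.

δ ≈ 0.7690

Equating discounted utilities: u(4500) = δ·u(8678) ⇒ δ = u(4500)/u(8678).
Since u(x) = x^0.4, δ = (4500/8678)^0.4 = 0.51855^0.4 = 0.76898.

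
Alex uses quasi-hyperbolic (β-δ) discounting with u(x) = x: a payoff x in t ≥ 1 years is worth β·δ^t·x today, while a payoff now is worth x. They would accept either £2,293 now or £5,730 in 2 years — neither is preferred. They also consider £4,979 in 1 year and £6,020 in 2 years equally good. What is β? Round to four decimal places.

β ≈ 0.5850

The second indifference involves only future payoffs, so β cancels: β·δ^1·4979 = β·δ^2·6020, giving δ = 4979/6020 = 0.82708.
The first indifference: 2293 = β·δ^2·5730, so β = 2293/(δ^2·5730) = 2293/(0.68406·5730) ≈ 0.5850.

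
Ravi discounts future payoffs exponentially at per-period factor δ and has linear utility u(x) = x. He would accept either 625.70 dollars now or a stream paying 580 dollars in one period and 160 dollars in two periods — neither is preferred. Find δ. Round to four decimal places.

Equating present values: 625.70 = 580δ + 160δ².
That is, 160δ² + 580δ − 625.70 = 0, a quadratic in δ.
δ = (−580 + √(580² + 4·160·625.70)) / (2·160) = (−580 + √736848.00) / 320 ≈ 0.8700.

δ ≈ 0.8700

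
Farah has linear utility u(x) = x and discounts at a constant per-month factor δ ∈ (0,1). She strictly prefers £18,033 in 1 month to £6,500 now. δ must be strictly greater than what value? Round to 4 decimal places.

δ > 0.3605

The preference means 6500 < δ·18033.
So δ > 6500/18033 = 0.36045.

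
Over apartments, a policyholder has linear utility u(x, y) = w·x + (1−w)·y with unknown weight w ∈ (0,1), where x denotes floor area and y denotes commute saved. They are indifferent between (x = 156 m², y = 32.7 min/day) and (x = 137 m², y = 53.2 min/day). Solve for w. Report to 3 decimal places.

Indifference: w·156 + (1−w)·32.7 = w·137 + (1−w)·53.2.
w·(156−137) = (1−w)·(53.2−32.7), i.e. w·19 = (1−w)·20.5.
Hence w = 20.5/(19+20.5) = 20.5/39.5 = 0.519.

w = 0.519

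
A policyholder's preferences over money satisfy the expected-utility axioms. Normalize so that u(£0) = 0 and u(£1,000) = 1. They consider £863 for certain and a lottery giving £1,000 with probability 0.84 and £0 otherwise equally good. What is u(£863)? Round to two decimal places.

0.84

u(£863) equals the lottery's expected utility: 0.84·1 + 0.16·0 = 0.84.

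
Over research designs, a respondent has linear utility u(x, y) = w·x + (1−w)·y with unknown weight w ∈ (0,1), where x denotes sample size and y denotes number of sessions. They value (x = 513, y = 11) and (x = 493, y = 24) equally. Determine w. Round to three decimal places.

Indifference: w·513 + (1−w)·11 = w·493 + (1−w)·24.
Rearranging, 20·w − 13·(1−w) = 0.
The marginal rate of substitution is 13/20, so w = 13/(20+13) = 0.394.

w = 0.394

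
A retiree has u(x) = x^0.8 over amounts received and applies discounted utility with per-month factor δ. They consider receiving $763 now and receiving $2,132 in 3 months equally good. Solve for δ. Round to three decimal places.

Equating discounted utilities: u(763) = δ^3·u(2132) ⇒ δ^3 = u(763)/u(2132).
Since u(x) = x^0.8, δ^3 = (763/2132)^0.8 = 0.35788^0.8 = 0.43953.
So δ = 0.43953^(1/3) ≈ 0.760.

δ ≈ 0.760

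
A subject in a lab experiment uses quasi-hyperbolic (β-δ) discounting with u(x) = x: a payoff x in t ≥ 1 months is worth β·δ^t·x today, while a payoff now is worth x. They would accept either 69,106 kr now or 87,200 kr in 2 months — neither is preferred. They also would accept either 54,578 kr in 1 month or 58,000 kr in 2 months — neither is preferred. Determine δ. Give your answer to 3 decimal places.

δ ≈ 0.941

Both payoffs in the second observation are in the future, so β drops out: δ^1·54578 = δ^2·58000 ⇒ δ = 54578/58000 = 0.94100.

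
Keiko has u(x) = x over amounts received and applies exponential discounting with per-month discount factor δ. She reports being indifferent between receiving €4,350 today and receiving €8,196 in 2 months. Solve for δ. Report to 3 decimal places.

δ ≈ 0.729

Equating discounted utilities: u(4350) = δ^2·u(8196) ⇒ δ^2 = u(4350)/u(8196).
With u(x) = x: δ^2 = 4350/8196 = 0.53075.
Hence δ = (0.53075)^(1/2) = 0.72852.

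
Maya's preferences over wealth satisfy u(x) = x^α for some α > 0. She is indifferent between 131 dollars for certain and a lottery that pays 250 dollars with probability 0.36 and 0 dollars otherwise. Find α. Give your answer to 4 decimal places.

EU(lottery) = 0.36·250^α + 0.64·0 = 0.36·250^α.
Setting u(131) equal to that: 131^α = 0.36·250^α ⇒ (131/250)^α = 0.36.
Take logs: α = ln 0.36 / ln(131/250) ≈ 1.580858.

α ≈ 1.5809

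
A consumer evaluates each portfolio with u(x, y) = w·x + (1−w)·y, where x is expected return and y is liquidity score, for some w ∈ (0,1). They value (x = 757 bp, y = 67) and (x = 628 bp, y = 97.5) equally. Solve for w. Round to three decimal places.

w = 0.191

u(757,67) = u(628,97.5) means w·757 + (1−w)·67 = w·628 + (1−w)·97.5.
w·(757−628) = (1−w)·(97.5−67), i.e. w·129 = (1−w)·30.5.
So w/(1−w) = 30.5/129 = 0.2364, giving w = 30.5/(129+30.5) = 0.191.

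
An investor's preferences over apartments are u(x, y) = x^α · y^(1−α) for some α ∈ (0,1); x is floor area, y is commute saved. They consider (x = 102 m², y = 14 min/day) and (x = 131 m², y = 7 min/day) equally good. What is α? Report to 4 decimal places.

α ≈ 0.7348

Indifference: 102^α · 14^(1−α) = 131^α · 7^(1−α).
(102/131)^α = (7/14)^(1−α); take logs: α·ln(102/131) = (1−α)·ln(7/14), i.e. α·-0.2502245 = (1−α)·-0.6931472.
So α/(1−α) = (-0.6931472)/(-0.2502245) = 2.7701012, and α = 2.7701012/3.7701012 ≈ 0.7348.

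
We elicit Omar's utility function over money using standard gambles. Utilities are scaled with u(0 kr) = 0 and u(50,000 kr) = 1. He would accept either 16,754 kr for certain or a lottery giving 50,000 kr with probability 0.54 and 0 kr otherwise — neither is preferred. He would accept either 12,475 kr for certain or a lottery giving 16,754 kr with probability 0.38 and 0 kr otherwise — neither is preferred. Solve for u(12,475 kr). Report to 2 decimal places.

The first gamble pins u(16,754 kr): it must equal 0.54·1 + 0.46·0 = 0.54.
Then u(12,475 kr) = 0.38·u(16,754 kr) + 0.62·u(0 kr) = 0.38·0.54 + 0.62·0.00 = 0.2052.

0.21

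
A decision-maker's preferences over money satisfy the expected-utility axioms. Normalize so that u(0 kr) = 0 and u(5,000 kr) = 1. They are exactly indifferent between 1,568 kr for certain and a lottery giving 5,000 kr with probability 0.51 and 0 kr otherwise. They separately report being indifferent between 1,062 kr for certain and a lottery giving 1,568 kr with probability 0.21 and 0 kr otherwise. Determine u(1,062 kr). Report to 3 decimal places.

First, u(1,568 kr) = 0.51·u(5,000 kr) + 0.49·u(0 kr) = 0.51.
The second indifference gives u(1,062 kr) = 0.21·u(1,568 kr) + 0.79·u(0 kr) = 0.21·0.51 + 0.79·0.00 = 0.1071.

0.107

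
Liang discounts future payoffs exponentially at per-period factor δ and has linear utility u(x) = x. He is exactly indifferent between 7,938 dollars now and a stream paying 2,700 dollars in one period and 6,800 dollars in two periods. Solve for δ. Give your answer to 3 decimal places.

Present value of the stream is 2700·δ + 6800·δ². Indifference gives 2700δ + 6800δ² = 7938.
Rearranged: 6800δ² + 2700δ − 7938 = 0.
By the quadratic formula (taking the positive root), δ = (−2700 + √223203600.00) / 13600 ≈ 0.900.

δ ≈ 0.900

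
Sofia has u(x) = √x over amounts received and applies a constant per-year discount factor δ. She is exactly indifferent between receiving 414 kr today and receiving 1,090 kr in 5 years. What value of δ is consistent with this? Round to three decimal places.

The payoff in 5 years is discounted by δ^5, so u(414) = δ^5·u(1090) and δ^5 = u(414)/u(1090).
Since u(x) = √x, δ^5 = √(414/1090) = 0.61629.
So δ = 0.61629^(1/5) ≈ 0.908.

δ ≈ 0.908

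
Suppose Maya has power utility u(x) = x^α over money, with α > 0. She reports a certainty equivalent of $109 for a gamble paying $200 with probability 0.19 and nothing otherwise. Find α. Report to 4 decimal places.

α ≈ 2.7361

Since u(0) = 0, the lottery's EU is 0.19·200^α.
Indifference: 109^α = 0.19·200^α, so (109/200)^α = 0.19.
Take logs: α = ln 0.19 / ln(109/200) ≈ 2.736103.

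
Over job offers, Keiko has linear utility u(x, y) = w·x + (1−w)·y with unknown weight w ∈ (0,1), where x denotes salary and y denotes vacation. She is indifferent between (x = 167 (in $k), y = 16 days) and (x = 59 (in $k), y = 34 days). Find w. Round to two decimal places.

w = 0.14

Equating utilities: w·167 + (1−w)·16 = w·59 + (1−w)·34.
Collecting terms: w·108 = (1−w)·18.
Hence w = 18/(108+18) = 18/126 = 0.14.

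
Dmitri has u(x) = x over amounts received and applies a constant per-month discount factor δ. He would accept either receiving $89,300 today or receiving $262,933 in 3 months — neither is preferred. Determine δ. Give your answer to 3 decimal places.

The payoff in 3 months is discounted by δ^3, so u(89300) = δ^3·u(262933) and δ^3 = u(89300)/u(262933).
With u(x) = x: δ^3 = 89300/262933 = 0.33963.
Taking the cube root: δ = 0.33963^(1/3) ≈ 0.698.

δ ≈ 0.698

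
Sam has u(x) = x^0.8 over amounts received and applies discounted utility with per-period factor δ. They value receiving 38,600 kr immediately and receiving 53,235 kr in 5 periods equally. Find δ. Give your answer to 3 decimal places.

Equating discounted utilities: u(38600) = δ^5·u(53235) ⇒ δ^5 = u(38600)/u(53235).
Since u(x) = x^0.8, δ^5 = (38600/53235)^0.8 = 0.72509^0.8 = 0.77324.
Taking the 5th root: δ = 0.77324^(1/5) ≈ 0.950.

δ ≈ 0.950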